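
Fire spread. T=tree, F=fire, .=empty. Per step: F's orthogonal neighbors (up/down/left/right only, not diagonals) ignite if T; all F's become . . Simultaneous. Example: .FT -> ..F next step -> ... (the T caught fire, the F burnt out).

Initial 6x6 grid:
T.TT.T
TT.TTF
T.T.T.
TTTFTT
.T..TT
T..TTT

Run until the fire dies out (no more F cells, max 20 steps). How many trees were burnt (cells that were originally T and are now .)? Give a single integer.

Step 1: +4 fires, +2 burnt (F count now 4)
Step 2: +6 fires, +4 burnt (F count now 6)
Step 3: +5 fires, +6 burnt (F count now 5)
Step 4: +4 fires, +5 burnt (F count now 4)
Step 5: +1 fires, +4 burnt (F count now 1)
Step 6: +2 fires, +1 burnt (F count now 2)
Step 7: +0 fires, +2 burnt (F count now 0)
Fire out after step 7
Initially T: 23, now '.': 35
Total burnt (originally-T cells now '.'): 22

Answer: 22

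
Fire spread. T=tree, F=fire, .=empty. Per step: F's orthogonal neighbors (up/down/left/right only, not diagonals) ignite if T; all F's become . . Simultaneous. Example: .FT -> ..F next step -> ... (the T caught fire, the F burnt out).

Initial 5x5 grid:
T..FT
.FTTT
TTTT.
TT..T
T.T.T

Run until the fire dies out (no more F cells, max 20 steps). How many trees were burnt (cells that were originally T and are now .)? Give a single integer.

Answer: 11

Derivation:
Step 1: +4 fires, +2 burnt (F count now 4)
Step 2: +5 fires, +4 burnt (F count now 5)
Step 3: +1 fires, +5 burnt (F count now 1)
Step 4: +1 fires, +1 burnt (F count now 1)
Step 5: +0 fires, +1 burnt (F count now 0)
Fire out after step 5
Initially T: 15, now '.': 21
Total burnt (originally-T cells now '.'): 11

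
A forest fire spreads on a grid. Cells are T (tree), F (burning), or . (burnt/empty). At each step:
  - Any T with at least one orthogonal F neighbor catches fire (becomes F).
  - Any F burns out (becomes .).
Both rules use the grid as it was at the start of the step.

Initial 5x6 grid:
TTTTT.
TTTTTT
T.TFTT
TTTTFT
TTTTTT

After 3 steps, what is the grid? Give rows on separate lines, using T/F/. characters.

Step 1: 6 trees catch fire, 2 burn out
  TTTTT.
  TTTFTT
  T.F.FT
  TTTF.F
  TTTTFT
Step 2: 7 trees catch fire, 6 burn out
  TTTFT.
  TTF.FT
  T....F
  TTF...
  TTTF.F
Step 3: 6 trees catch fire, 7 burn out
  TTF.F.
  TF...F
  T.....
  TF....
  TTF...

TTF.F.
TF...F
T.....
TF....
TTF...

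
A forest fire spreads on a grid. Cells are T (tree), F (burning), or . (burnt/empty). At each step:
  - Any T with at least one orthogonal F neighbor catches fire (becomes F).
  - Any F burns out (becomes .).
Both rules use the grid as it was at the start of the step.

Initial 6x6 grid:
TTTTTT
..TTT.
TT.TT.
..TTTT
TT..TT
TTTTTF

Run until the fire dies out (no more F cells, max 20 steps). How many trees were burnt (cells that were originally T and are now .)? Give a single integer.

Answer: 24

Derivation:
Step 1: +2 fires, +1 burnt (F count now 2)
Step 2: +3 fires, +2 burnt (F count now 3)
Step 3: +2 fires, +3 burnt (F count now 2)
Step 4: +3 fires, +2 burnt (F count now 3)
Step 5: +5 fires, +3 burnt (F count now 5)
Step 6: +3 fires, +5 burnt (F count now 3)
Step 7: +3 fires, +3 burnt (F count now 3)
Step 8: +1 fires, +3 burnt (F count now 1)
Step 9: +1 fires, +1 burnt (F count now 1)
Step 10: +1 fires, +1 burnt (F count now 1)
Step 11: +0 fires, +1 burnt (F count now 0)
Fire out after step 11
Initially T: 26, now '.': 34
Total burnt (originally-T cells now '.'): 24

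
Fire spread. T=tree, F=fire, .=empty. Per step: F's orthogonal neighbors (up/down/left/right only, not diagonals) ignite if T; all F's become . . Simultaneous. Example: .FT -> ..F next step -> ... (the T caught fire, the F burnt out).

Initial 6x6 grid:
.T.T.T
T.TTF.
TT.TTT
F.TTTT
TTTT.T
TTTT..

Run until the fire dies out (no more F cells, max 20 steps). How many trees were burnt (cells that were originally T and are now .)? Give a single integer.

Answer: 22

Derivation:
Step 1: +4 fires, +2 burnt (F count now 4)
Step 2: +9 fires, +4 burnt (F count now 9)
Step 3: +4 fires, +9 burnt (F count now 4)
Step 4: +4 fires, +4 burnt (F count now 4)
Step 5: +1 fires, +4 burnt (F count now 1)
Step 6: +0 fires, +1 burnt (F count now 0)
Fire out after step 6
Initially T: 24, now '.': 34
Total burnt (originally-T cells now '.'): 22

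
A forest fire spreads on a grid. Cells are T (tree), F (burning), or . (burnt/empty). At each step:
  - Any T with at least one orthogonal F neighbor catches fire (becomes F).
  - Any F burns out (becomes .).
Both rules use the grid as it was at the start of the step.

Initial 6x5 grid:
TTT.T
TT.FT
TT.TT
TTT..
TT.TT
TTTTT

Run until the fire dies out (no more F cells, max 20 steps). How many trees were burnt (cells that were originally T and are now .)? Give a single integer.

Step 1: +2 fires, +1 burnt (F count now 2)
Step 2: +2 fires, +2 burnt (F count now 2)
Step 3: +0 fires, +2 burnt (F count now 0)
Fire out after step 3
Initially T: 23, now '.': 11
Total burnt (originally-T cells now '.'): 4

Answer: 4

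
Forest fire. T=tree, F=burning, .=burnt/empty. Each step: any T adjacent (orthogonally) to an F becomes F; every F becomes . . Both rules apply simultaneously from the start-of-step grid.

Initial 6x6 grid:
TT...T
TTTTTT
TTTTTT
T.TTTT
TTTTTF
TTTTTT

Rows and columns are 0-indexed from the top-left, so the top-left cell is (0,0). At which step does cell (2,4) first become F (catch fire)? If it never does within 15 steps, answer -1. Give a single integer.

Step 1: cell (2,4)='T' (+3 fires, +1 burnt)
Step 2: cell (2,4)='T' (+4 fires, +3 burnt)
Step 3: cell (2,4)='F' (+5 fires, +4 burnt)
  -> target ignites at step 3
Step 4: cell (2,4)='.' (+6 fires, +5 burnt)
Step 5: cell (2,4)='.' (+4 fires, +6 burnt)
Step 6: cell (2,4)='.' (+4 fires, +4 burnt)
Step 7: cell (2,4)='.' (+2 fires, +4 burnt)
Step 8: cell (2,4)='.' (+2 fires, +2 burnt)
Step 9: cell (2,4)='.' (+1 fires, +2 burnt)
Step 10: cell (2,4)='.' (+0 fires, +1 burnt)
  fire out at step 10

3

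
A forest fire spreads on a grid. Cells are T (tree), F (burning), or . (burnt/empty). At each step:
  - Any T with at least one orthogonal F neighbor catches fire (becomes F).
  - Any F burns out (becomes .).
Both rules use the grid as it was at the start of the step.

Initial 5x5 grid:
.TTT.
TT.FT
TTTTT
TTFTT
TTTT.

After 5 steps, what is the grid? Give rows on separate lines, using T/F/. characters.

Step 1: 7 trees catch fire, 2 burn out
  .TTF.
  TT..F
  TTFFT
  TF.FT
  TTFT.
Step 2: 7 trees catch fire, 7 burn out
  .TF..
  TT...
  TF..F
  F...F
  TF.F.
Step 3: 4 trees catch fire, 7 burn out
  .F...
  TF...
  F....
  .....
  F....
Step 4: 1 trees catch fire, 4 burn out
  .....
  F....
  .....
  .....
  .....
Step 5: 0 trees catch fire, 1 burn out
  .....
  .....
  .....
  .....
  .....

.....
.....
.....
.....
.....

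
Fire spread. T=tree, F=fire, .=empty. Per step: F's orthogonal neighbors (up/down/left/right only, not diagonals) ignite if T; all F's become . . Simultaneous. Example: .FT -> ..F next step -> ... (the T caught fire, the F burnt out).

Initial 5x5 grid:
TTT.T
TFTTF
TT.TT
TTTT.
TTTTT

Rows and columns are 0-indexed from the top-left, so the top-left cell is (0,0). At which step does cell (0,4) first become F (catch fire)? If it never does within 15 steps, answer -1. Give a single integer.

Step 1: cell (0,4)='F' (+7 fires, +2 burnt)
  -> target ignites at step 1
Step 2: cell (0,4)='.' (+5 fires, +7 burnt)
Step 3: cell (0,4)='.' (+4 fires, +5 burnt)
Step 4: cell (0,4)='.' (+3 fires, +4 burnt)
Step 5: cell (0,4)='.' (+1 fires, +3 burnt)
Step 6: cell (0,4)='.' (+0 fires, +1 burnt)
  fire out at step 6

1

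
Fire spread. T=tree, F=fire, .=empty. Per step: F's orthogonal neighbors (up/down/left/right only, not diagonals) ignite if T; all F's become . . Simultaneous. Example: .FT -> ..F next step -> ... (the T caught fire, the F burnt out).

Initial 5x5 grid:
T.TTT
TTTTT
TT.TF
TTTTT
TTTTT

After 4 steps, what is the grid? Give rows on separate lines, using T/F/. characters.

Step 1: 3 trees catch fire, 1 burn out
  T.TTT
  TTTTF
  TT.F.
  TTTTF
  TTTTT
Step 2: 4 trees catch fire, 3 burn out
  T.TTF
  TTTF.
  TT...
  TTTF.
  TTTTF
Step 3: 4 trees catch fire, 4 burn out
  T.TF.
  TTF..
  TT...
  TTF..
  TTTF.
Step 4: 4 trees catch fire, 4 burn out
  T.F..
  TF...
  TT...
  TF...
  TTF..

T.F..
TF...
TT...
TF...
TTF..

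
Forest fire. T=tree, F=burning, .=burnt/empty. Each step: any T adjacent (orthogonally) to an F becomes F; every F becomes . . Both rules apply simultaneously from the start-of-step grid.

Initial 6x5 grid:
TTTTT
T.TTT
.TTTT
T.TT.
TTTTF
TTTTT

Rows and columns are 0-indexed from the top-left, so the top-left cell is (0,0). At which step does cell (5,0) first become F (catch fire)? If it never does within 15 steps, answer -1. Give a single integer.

Step 1: cell (5,0)='T' (+2 fires, +1 burnt)
Step 2: cell (5,0)='T' (+3 fires, +2 burnt)
Step 3: cell (5,0)='T' (+4 fires, +3 burnt)
Step 4: cell (5,0)='T' (+5 fires, +4 burnt)
Step 5: cell (5,0)='F' (+6 fires, +5 burnt)
  -> target ignites at step 5
Step 6: cell (5,0)='.' (+2 fires, +6 burnt)
Step 7: cell (5,0)='.' (+1 fires, +2 burnt)
Step 8: cell (5,0)='.' (+1 fires, +1 burnt)
Step 9: cell (5,0)='.' (+1 fires, +1 burnt)
Step 10: cell (5,0)='.' (+0 fires, +1 burnt)
  fire out at step 10

5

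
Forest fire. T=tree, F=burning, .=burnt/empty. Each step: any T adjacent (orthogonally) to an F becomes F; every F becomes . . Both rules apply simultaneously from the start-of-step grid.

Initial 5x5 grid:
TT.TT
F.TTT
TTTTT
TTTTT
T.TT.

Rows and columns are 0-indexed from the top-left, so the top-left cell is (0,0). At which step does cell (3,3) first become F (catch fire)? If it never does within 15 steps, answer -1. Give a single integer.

Step 1: cell (3,3)='T' (+2 fires, +1 burnt)
Step 2: cell (3,3)='T' (+3 fires, +2 burnt)
Step 3: cell (3,3)='T' (+3 fires, +3 burnt)
Step 4: cell (3,3)='T' (+3 fires, +3 burnt)
Step 5: cell (3,3)='F' (+4 fires, +3 burnt)
  -> target ignites at step 5
Step 6: cell (3,3)='.' (+4 fires, +4 burnt)
Step 7: cell (3,3)='.' (+1 fires, +4 burnt)
Step 8: cell (3,3)='.' (+0 fires, +1 burnt)
  fire out at step 8

5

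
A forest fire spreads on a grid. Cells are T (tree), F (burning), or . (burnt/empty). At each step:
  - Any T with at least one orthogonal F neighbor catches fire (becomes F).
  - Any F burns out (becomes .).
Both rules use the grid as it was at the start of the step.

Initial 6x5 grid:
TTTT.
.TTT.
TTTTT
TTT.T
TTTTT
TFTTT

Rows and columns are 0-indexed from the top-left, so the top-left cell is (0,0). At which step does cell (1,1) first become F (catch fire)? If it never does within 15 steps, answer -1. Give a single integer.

Step 1: cell (1,1)='T' (+3 fires, +1 burnt)
Step 2: cell (1,1)='T' (+4 fires, +3 burnt)
Step 3: cell (1,1)='T' (+5 fires, +4 burnt)
Step 4: cell (1,1)='F' (+4 fires, +5 burnt)
  -> target ignites at step 4
Step 5: cell (1,1)='.' (+4 fires, +4 burnt)
Step 6: cell (1,1)='.' (+4 fires, +4 burnt)
Step 7: cell (1,1)='.' (+1 fires, +4 burnt)
Step 8: cell (1,1)='.' (+0 fires, +1 burnt)
  fire out at step 8

4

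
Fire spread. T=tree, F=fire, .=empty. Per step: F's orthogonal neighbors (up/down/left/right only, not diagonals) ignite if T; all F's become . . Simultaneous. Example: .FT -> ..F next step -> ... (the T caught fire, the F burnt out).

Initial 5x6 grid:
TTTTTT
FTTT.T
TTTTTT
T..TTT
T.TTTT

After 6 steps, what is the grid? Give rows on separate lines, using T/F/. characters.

Step 1: 3 trees catch fire, 1 burn out
  FTTTTT
  .FTT.T
  FTTTTT
  T..TTT
  T.TTTT
Step 2: 4 trees catch fire, 3 burn out
  .FTTTT
  ..FT.T
  .FTTTT
  F..TTT
  T.TTTT
Step 3: 4 trees catch fire, 4 burn out
  ..FTTT
  ...F.T
  ..FTTT
  ...TTT
  F.TTTT
Step 4: 2 trees catch fire, 4 burn out
  ...FTT
  .....T
  ...FTT
  ...TTT
  ..TTTT
Step 5: 3 trees catch fire, 2 burn out
  ....FT
  .....T
  ....FT
  ...FTT
  ..TTTT
Step 6: 4 trees catch fire, 3 burn out
  .....F
  .....T
  .....F
  ....FT
  ..TFTT

.....F
.....T
.....F
....FT
..TFTT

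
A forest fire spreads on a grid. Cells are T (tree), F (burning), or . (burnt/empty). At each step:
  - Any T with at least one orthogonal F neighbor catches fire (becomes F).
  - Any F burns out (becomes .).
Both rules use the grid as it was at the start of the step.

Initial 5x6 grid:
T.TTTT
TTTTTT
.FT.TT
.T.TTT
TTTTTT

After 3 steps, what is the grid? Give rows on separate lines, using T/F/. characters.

Step 1: 3 trees catch fire, 1 burn out
  T.TTTT
  TFTTTT
  ..F.TT
  .F.TTT
  TTTTTT
Step 2: 3 trees catch fire, 3 burn out
  T.TTTT
  F.FTTT
  ....TT
  ...TTT
  TFTTTT
Step 3: 5 trees catch fire, 3 burn out
  F.FTTT
  ...FTT
  ....TT
  ...TTT
  F.FTTT

F.FTTT
...FTT
....TT
...TTT
F.FTTT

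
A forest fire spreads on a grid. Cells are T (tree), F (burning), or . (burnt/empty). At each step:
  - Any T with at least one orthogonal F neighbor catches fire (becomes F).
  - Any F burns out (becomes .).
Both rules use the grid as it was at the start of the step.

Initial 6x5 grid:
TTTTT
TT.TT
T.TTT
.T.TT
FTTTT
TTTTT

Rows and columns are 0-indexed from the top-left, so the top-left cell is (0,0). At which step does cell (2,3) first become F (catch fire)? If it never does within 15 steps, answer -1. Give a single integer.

Step 1: cell (2,3)='T' (+2 fires, +1 burnt)
Step 2: cell (2,3)='T' (+3 fires, +2 burnt)
Step 3: cell (2,3)='T' (+2 fires, +3 burnt)
Step 4: cell (2,3)='T' (+3 fires, +2 burnt)
Step 5: cell (2,3)='F' (+3 fires, +3 burnt)
  -> target ignites at step 5
Step 6: cell (2,3)='.' (+3 fires, +3 burnt)
Step 7: cell (2,3)='.' (+2 fires, +3 burnt)
Step 8: cell (2,3)='.' (+2 fires, +2 burnt)
Step 9: cell (2,3)='.' (+1 fires, +2 burnt)
Step 10: cell (2,3)='.' (+2 fires, +1 burnt)
Step 11: cell (2,3)='.' (+1 fires, +2 burnt)
Step 12: cell (2,3)='.' (+1 fires, +1 burnt)
Step 13: cell (2,3)='.' (+0 fires, +1 burnt)
  fire out at step 13

5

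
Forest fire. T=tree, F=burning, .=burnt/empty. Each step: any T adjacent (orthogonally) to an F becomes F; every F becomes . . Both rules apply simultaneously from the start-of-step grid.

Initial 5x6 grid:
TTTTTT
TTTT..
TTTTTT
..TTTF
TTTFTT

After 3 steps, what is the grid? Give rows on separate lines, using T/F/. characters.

Step 1: 6 trees catch fire, 2 burn out
  TTTTTT
  TTTT..
  TTTTTF
  ..TFF.
  TTF.FF
Step 2: 4 trees catch fire, 6 burn out
  TTTTTT
  TTTT..
  TTTFF.
  ..F...
  TF....
Step 3: 3 trees catch fire, 4 burn out
  TTTTTT
  TTTF..
  TTF...
  ......
  F.....

TTTTTT
TTTF..
TTF...
......
F.....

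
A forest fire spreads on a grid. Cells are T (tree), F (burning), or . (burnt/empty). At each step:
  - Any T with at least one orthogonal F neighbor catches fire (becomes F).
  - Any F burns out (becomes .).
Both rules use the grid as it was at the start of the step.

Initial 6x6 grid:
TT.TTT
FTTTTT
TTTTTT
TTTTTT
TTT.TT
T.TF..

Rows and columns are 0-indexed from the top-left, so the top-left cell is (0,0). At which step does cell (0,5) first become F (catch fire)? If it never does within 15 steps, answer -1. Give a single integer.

Step 1: cell (0,5)='T' (+4 fires, +2 burnt)
Step 2: cell (0,5)='T' (+5 fires, +4 burnt)
Step 3: cell (0,5)='T' (+6 fires, +5 burnt)
Step 4: cell (0,5)='T' (+5 fires, +6 burnt)
Step 5: cell (0,5)='T' (+4 fires, +5 burnt)
Step 6: cell (0,5)='F' (+4 fires, +4 burnt)
  -> target ignites at step 6
Step 7: cell (0,5)='.' (+1 fires, +4 burnt)
Step 8: cell (0,5)='.' (+0 fires, +1 burnt)
  fire out at step 8

6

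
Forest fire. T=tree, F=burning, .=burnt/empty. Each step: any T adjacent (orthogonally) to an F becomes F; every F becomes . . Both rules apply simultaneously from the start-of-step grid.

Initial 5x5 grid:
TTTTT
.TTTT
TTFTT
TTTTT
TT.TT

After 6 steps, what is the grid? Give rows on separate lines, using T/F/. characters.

Step 1: 4 trees catch fire, 1 burn out
  TTTTT
  .TFTT
  TF.FT
  TTFTT
  TT.TT
Step 2: 7 trees catch fire, 4 burn out
  TTFTT
  .F.FT
  F...F
  TF.FT
  TT.TT
Step 3: 7 trees catch fire, 7 burn out
  TF.FT
  ....F
  .....
  F...F
  TF.FT
Step 4: 4 trees catch fire, 7 burn out
  F...F
  .....
  .....
  .....
  F...F
Step 5: 0 trees catch fire, 4 burn out
  .....
  .....
  .....
  .....
  .....
Step 6: 0 trees catch fire, 0 burn out
  .....
  .....
  .....
  .....
  .....

.....
.....
.....
.....
.....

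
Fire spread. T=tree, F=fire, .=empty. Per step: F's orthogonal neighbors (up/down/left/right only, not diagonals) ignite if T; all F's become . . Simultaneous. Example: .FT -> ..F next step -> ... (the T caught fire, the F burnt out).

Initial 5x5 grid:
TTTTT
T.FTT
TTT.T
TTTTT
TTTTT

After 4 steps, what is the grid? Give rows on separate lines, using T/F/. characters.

Step 1: 3 trees catch fire, 1 burn out
  TTFTT
  T..FT
  TTF.T
  TTTTT
  TTTTT
Step 2: 5 trees catch fire, 3 burn out
  TF.FT
  T...F
  TF..T
  TTFTT
  TTTTT
Step 3: 7 trees catch fire, 5 burn out
  F...F
  T....
  F...F
  TF.FT
  TTFTT
Step 4: 5 trees catch fire, 7 burn out
  .....
  F....
  .....
  F...F
  TF.FT

.....
F....
.....
F...F
TF.FT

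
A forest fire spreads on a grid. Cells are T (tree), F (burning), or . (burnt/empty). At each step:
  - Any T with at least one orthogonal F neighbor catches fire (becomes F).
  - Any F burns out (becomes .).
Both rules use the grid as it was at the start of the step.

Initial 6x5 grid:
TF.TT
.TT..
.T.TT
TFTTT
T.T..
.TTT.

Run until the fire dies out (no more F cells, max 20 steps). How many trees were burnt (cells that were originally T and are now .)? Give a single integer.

Answer: 15

Derivation:
Step 1: +5 fires, +2 burnt (F count now 5)
Step 2: +4 fires, +5 burnt (F count now 4)
Step 3: +3 fires, +4 burnt (F count now 3)
Step 4: +3 fires, +3 burnt (F count now 3)
Step 5: +0 fires, +3 burnt (F count now 0)
Fire out after step 5
Initially T: 17, now '.': 28
Total burnt (originally-T cells now '.'): 15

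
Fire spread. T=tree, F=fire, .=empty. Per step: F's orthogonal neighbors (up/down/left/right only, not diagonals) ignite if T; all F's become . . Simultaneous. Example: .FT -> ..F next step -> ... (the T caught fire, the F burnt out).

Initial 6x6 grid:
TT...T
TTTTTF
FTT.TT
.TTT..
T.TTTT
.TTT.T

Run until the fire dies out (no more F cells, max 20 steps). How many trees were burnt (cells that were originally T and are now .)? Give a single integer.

Answer: 23

Derivation:
Step 1: +5 fires, +2 burnt (F count now 5)
Step 2: +6 fires, +5 burnt (F count now 6)
Step 3: +3 fires, +6 burnt (F count now 3)
Step 4: +2 fires, +3 burnt (F count now 2)
Step 5: +2 fires, +2 burnt (F count now 2)
Step 6: +3 fires, +2 burnt (F count now 3)
Step 7: +1 fires, +3 burnt (F count now 1)
Step 8: +1 fires, +1 burnt (F count now 1)
Step 9: +0 fires, +1 burnt (F count now 0)
Fire out after step 9
Initially T: 24, now '.': 35
Total burnt (originally-T cells now '.'): 23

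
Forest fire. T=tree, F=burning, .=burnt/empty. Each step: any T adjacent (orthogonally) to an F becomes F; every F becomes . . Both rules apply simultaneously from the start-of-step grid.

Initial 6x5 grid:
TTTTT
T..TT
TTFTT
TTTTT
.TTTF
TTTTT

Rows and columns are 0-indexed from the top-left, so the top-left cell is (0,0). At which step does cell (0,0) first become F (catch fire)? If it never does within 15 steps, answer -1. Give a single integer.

Step 1: cell (0,0)='T' (+6 fires, +2 burnt)
Step 2: cell (0,0)='T' (+7 fires, +6 burnt)
Step 3: cell (0,0)='T' (+6 fires, +7 burnt)
Step 4: cell (0,0)='F' (+4 fires, +6 burnt)
  -> target ignites at step 4
Step 5: cell (0,0)='.' (+2 fires, +4 burnt)
Step 6: cell (0,0)='.' (+0 fires, +2 burnt)
  fire out at step 6

4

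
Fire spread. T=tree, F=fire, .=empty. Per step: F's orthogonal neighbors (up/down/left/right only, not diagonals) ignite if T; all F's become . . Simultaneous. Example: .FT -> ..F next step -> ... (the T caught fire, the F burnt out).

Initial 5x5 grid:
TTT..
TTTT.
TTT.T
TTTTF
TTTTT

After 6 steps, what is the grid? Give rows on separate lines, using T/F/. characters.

Step 1: 3 trees catch fire, 1 burn out
  TTT..
  TTTT.
  TTT.F
  TTTF.
  TTTTF
Step 2: 2 trees catch fire, 3 burn out
  TTT..
  TTTT.
  TTT..
  TTF..
  TTTF.
Step 3: 3 trees catch fire, 2 burn out
  TTT..
  TTTT.
  TTF..
  TF...
  TTF..
Step 4: 4 trees catch fire, 3 burn out
  TTT..
  TTFT.
  TF...
  F....
  TF...
Step 5: 5 trees catch fire, 4 burn out
  TTF..
  TF.F.
  F....
  .....
  F....
Step 6: 2 trees catch fire, 5 burn out
  TF...
  F....
  .....
  .....
  .....

TF...
F....
.....
.....
.....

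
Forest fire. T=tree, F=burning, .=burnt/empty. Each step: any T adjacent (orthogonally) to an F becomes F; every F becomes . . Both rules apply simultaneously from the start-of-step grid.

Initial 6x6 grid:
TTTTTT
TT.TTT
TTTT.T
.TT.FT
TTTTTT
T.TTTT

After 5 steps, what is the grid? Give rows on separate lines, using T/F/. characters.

Step 1: 2 trees catch fire, 1 burn out
  TTTTTT
  TT.TTT
  TTTT.T
  .TT..F
  TTTTFT
  T.TTTT
Step 2: 4 trees catch fire, 2 burn out
  TTTTTT
  TT.TTT
  TTTT.F
  .TT...
  TTTF.F
  T.TTFT
Step 3: 4 trees catch fire, 4 burn out
  TTTTTT
  TT.TTF
  TTTT..
  .TT...
  TTF...
  T.TF.F
Step 4: 5 trees catch fire, 4 burn out
  TTTTTF
  TT.TF.
  TTTT..
  .TF...
  TF....
  T.F...
Step 5: 5 trees catch fire, 5 burn out
  TTTTF.
  TT.F..
  TTFT..
  .F....
  F.....
  T.....

TTTTF.
TT.F..
TTFT..
.F....
F.....
T.....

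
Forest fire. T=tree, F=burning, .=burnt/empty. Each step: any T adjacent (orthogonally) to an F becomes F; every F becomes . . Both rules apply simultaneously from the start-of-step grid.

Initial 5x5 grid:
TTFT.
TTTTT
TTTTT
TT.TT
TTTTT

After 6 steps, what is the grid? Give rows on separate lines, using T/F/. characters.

Step 1: 3 trees catch fire, 1 burn out
  TF.F.
  TTFTT
  TTTTT
  TT.TT
  TTTTT
Step 2: 4 trees catch fire, 3 burn out
  F....
  TF.FT
  TTFTT
  TT.TT
  TTTTT
Step 3: 4 trees catch fire, 4 burn out
  .....
  F...F
  TF.FT
  TT.TT
  TTTTT
Step 4: 4 trees catch fire, 4 burn out
  .....
  .....
  F...F
  TF.FT
  TTTTT
Step 5: 4 trees catch fire, 4 burn out
  .....
  .....
  .....
  F...F
  TFTFT
Step 6: 3 trees catch fire, 4 burn out
  .....
  .....
  .....
  .....
  F.F.F

.....
.....
.....
.....
F.F.F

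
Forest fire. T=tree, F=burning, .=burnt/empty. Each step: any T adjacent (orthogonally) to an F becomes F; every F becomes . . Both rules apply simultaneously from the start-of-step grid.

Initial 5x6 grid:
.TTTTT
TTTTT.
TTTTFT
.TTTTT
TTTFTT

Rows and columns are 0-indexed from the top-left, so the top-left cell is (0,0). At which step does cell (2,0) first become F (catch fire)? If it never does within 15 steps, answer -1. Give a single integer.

Step 1: cell (2,0)='T' (+7 fires, +2 burnt)
Step 2: cell (2,0)='T' (+7 fires, +7 burnt)
Step 3: cell (2,0)='T' (+6 fires, +7 burnt)
Step 4: cell (2,0)='F' (+3 fires, +6 burnt)
  -> target ignites at step 4
Step 5: cell (2,0)='.' (+2 fires, +3 burnt)
Step 6: cell (2,0)='.' (+0 fires, +2 burnt)
  fire out at step 6

4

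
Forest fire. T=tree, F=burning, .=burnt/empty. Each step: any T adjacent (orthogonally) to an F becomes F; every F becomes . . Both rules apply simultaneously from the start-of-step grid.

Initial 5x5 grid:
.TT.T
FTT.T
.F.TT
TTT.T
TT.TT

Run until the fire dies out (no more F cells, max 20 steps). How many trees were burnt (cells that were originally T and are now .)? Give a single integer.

Answer: 9

Derivation:
Step 1: +2 fires, +2 burnt (F count now 2)
Step 2: +5 fires, +2 burnt (F count now 5)
Step 3: +2 fires, +5 burnt (F count now 2)
Step 4: +0 fires, +2 burnt (F count now 0)
Fire out after step 4
Initially T: 16, now '.': 18
Total burnt (originally-T cells now '.'): 9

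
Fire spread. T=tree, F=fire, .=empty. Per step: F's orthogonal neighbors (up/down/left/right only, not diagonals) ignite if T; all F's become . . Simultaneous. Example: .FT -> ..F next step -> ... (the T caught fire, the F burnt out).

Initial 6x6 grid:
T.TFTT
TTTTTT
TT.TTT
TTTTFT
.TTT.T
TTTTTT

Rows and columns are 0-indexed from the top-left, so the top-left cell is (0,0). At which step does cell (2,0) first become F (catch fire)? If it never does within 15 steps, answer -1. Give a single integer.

Step 1: cell (2,0)='T' (+6 fires, +2 burnt)
Step 2: cell (2,0)='T' (+8 fires, +6 burnt)
Step 3: cell (2,0)='T' (+6 fires, +8 burnt)
Step 4: cell (2,0)='T' (+6 fires, +6 burnt)
Step 5: cell (2,0)='F' (+3 fires, +6 burnt)
  -> target ignites at step 5
Step 6: cell (2,0)='.' (+1 fires, +3 burnt)
Step 7: cell (2,0)='.' (+0 fires, +1 burnt)
  fire out at step 7

5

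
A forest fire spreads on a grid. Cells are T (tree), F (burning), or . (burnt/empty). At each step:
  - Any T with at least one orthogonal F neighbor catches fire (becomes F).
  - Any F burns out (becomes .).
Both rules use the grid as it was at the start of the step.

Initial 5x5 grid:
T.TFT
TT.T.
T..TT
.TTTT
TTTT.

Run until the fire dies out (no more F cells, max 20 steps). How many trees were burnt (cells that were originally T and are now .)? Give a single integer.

Answer: 13

Derivation:
Step 1: +3 fires, +1 burnt (F count now 3)
Step 2: +1 fires, +3 burnt (F count now 1)
Step 3: +2 fires, +1 burnt (F count now 2)
Step 4: +3 fires, +2 burnt (F count now 3)
Step 5: +2 fires, +3 burnt (F count now 2)
Step 6: +1 fires, +2 burnt (F count now 1)
Step 7: +1 fires, +1 burnt (F count now 1)
Step 8: +0 fires, +1 burnt (F count now 0)
Fire out after step 8
Initially T: 17, now '.': 21
Total burnt (originally-T cells now '.'): 13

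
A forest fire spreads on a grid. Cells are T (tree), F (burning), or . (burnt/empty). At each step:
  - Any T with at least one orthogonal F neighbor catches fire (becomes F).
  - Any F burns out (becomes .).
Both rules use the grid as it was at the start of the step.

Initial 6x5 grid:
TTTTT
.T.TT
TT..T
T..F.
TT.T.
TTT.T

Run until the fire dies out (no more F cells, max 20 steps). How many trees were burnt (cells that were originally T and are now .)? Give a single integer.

Answer: 1

Derivation:
Step 1: +1 fires, +1 burnt (F count now 1)
Step 2: +0 fires, +1 burnt (F count now 0)
Fire out after step 2
Initially T: 19, now '.': 12
Total burnt (originally-T cells now '.'): 1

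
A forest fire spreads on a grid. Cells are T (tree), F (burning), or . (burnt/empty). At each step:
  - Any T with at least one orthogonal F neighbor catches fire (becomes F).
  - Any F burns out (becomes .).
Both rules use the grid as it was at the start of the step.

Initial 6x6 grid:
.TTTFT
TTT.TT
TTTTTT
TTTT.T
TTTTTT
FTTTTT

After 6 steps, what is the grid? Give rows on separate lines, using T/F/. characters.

Step 1: 5 trees catch fire, 2 burn out
  .TTF.F
  TTT.FT
  TTTTTT
  TTTT.T
  FTTTTT
  .FTTTT
Step 2: 6 trees catch fire, 5 burn out
  .TF...
  TTT..F
  TTTTFT
  FTTT.T
  .FTTTT
  ..FTTT
Step 3: 8 trees catch fire, 6 burn out
  .F....
  TTF...
  FTTF.F
  .FTT.T
  ..FTTT
  ...FTT
Step 4: 9 trees catch fire, 8 burn out
  ......
  FF....
  .FF...
  ..FF.F
  ...FTT
  ....FT
Step 5: 3 trees catch fire, 9 burn out
  ......
  ......
  ......
  ......
  ....FF
  .....F
Step 6: 0 trees catch fire, 3 burn out
  ......
  ......
  ......
  ......
  ......
  ......

......
......
......
......
......
......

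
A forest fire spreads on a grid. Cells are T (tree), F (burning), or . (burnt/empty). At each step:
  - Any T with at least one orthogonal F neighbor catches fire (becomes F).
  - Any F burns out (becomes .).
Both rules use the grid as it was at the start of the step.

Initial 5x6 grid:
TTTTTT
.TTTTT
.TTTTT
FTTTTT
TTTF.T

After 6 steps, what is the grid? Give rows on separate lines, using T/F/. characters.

Step 1: 4 trees catch fire, 2 burn out
  TTTTTT
  .TTTTT
  .TTTTT
  .FTFTT
  FTF..T
Step 2: 5 trees catch fire, 4 burn out
  TTTTTT
  .TTTTT
  .FTFTT
  ..F.FT
  .F...T
Step 3: 5 trees catch fire, 5 burn out
  TTTTTT
  .FTFTT
  ..F.FT
  .....F
  .....T
Step 4: 6 trees catch fire, 5 burn out
  TFTFTT
  ..F.FT
  .....F
  ......
  .....F
Step 5: 4 trees catch fire, 6 burn out
  F.F.FT
  .....F
  ......
  ......
  ......
Step 6: 1 trees catch fire, 4 burn out
  .....F
  ......
  ......
  ......
  ......

.....F
......
......
......
......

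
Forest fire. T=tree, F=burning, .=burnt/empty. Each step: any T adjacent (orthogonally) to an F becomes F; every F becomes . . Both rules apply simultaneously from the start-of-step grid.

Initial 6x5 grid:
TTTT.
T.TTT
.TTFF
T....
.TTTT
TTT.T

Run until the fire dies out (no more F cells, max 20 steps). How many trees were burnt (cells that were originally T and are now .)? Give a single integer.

Answer: 10

Derivation:
Step 1: +3 fires, +2 burnt (F count now 3)
Step 2: +3 fires, +3 burnt (F count now 3)
Step 3: +1 fires, +3 burnt (F count now 1)
Step 4: +1 fires, +1 burnt (F count now 1)
Step 5: +1 fires, +1 burnt (F count now 1)
Step 6: +1 fires, +1 burnt (F count now 1)
Step 7: +0 fires, +1 burnt (F count now 0)
Fire out after step 7
Initially T: 19, now '.': 21
Total burnt (originally-T cells now '.'): 10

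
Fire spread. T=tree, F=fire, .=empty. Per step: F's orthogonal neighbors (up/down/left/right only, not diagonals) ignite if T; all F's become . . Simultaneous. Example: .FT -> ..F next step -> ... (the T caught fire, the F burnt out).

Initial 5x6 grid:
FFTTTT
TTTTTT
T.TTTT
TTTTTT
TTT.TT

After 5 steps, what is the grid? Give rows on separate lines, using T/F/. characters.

Step 1: 3 trees catch fire, 2 burn out
  ..FTTT
  FFTTTT
  T.TTTT
  TTTTTT
  TTT.TT
Step 2: 3 trees catch fire, 3 burn out
  ...FTT
  ..FTTT
  F.TTTT
  TTTTTT
  TTT.TT
Step 3: 4 trees catch fire, 3 burn out
  ....FT
  ...FTT
  ..FTTT
  FTTTTT
  TTT.TT
Step 4: 6 trees catch fire, 4 burn out
  .....F
  ....FT
  ...FTT
  .FFTTT
  FTT.TT
Step 5: 5 trees catch fire, 6 burn out
  ......
  .....F
  ....FT
  ...FTT
  .FF.TT

......
.....F
....FT
...FTT
.FF.TT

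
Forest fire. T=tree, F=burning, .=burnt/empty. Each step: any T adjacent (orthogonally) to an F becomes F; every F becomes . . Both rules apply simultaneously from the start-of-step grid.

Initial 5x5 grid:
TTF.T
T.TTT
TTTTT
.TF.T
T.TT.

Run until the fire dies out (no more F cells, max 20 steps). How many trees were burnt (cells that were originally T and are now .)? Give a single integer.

Answer: 16

Derivation:
Step 1: +5 fires, +2 burnt (F count now 5)
Step 2: +5 fires, +5 burnt (F count now 5)
Step 3: +4 fires, +5 burnt (F count now 4)
Step 4: +2 fires, +4 burnt (F count now 2)
Step 5: +0 fires, +2 burnt (F count now 0)
Fire out after step 5
Initially T: 17, now '.': 24
Total burnt (originally-T cells now '.'): 16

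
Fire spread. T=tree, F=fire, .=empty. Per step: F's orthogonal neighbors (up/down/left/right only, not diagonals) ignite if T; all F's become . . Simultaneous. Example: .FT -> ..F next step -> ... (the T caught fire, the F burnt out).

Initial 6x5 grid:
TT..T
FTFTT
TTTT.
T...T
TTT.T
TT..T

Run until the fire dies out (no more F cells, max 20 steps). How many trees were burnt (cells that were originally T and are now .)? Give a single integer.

Answer: 16

Derivation:
Step 1: +5 fires, +2 burnt (F count now 5)
Step 2: +5 fires, +5 burnt (F count now 5)
Step 3: +2 fires, +5 burnt (F count now 2)
Step 4: +2 fires, +2 burnt (F count now 2)
Step 5: +2 fires, +2 burnt (F count now 2)
Step 6: +0 fires, +2 burnt (F count now 0)
Fire out after step 6
Initially T: 19, now '.': 27
Total burnt (originally-T cells now '.'): 16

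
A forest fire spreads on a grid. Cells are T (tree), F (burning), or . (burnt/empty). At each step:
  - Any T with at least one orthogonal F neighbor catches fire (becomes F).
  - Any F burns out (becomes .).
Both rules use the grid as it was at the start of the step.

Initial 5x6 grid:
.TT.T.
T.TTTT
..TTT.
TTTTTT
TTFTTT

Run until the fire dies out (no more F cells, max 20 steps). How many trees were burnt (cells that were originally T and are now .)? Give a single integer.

Step 1: +3 fires, +1 burnt (F count now 3)
Step 2: +5 fires, +3 burnt (F count now 5)
Step 3: +5 fires, +5 burnt (F count now 5)
Step 4: +4 fires, +5 burnt (F count now 4)
Step 5: +2 fires, +4 burnt (F count now 2)
Step 6: +2 fires, +2 burnt (F count now 2)
Step 7: +0 fires, +2 burnt (F count now 0)
Fire out after step 7
Initially T: 22, now '.': 29
Total burnt (originally-T cells now '.'): 21

Answer: 21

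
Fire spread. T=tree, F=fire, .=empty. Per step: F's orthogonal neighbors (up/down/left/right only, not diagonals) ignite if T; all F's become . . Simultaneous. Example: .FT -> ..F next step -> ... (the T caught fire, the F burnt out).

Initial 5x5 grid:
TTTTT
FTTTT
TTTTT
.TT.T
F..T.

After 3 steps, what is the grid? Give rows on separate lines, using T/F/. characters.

Step 1: 3 trees catch fire, 2 burn out
  FTTTT
  .FTTT
  FTTTT
  .TT.T
  ...T.
Step 2: 3 trees catch fire, 3 burn out
  .FTTT
  ..FTT
  .FTTT
  .TT.T
  ...T.
Step 3: 4 trees catch fire, 3 burn out
  ..FTT
  ...FT
  ..FTT
  .FT.T
  ...T.

..FTT
...FT
..FTT
.FT.T
...T.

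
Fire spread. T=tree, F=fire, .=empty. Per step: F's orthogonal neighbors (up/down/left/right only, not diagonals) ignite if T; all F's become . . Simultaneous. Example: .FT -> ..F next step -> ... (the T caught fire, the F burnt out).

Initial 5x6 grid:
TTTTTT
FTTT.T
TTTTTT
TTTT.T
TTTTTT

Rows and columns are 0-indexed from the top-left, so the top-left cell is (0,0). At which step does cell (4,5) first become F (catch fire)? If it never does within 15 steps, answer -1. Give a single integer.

Step 1: cell (4,5)='T' (+3 fires, +1 burnt)
Step 2: cell (4,5)='T' (+4 fires, +3 burnt)
Step 3: cell (4,5)='T' (+5 fires, +4 burnt)
Step 4: cell (4,5)='T' (+4 fires, +5 burnt)
Step 5: cell (4,5)='T' (+4 fires, +4 burnt)
Step 6: cell (4,5)='T' (+3 fires, +4 burnt)
Step 7: cell (4,5)='T' (+3 fires, +3 burnt)
Step 8: cell (4,5)='F' (+1 fires, +3 burnt)
  -> target ignites at step 8
Step 9: cell (4,5)='.' (+0 fires, +1 burnt)
  fire out at step 9

8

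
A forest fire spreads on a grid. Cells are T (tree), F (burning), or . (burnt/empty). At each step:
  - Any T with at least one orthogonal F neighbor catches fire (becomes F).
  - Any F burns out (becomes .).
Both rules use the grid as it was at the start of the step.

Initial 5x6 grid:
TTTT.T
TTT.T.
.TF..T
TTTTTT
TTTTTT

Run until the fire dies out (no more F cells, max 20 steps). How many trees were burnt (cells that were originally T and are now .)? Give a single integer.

Answer: 21

Derivation:
Step 1: +3 fires, +1 burnt (F count now 3)
Step 2: +5 fires, +3 burnt (F count now 5)
Step 3: +7 fires, +5 burnt (F count now 7)
Step 4: +4 fires, +7 burnt (F count now 4)
Step 5: +2 fires, +4 burnt (F count now 2)
Step 6: +0 fires, +2 burnt (F count now 0)
Fire out after step 6
Initially T: 23, now '.': 28
Total burnt (originally-T cells now '.'): 21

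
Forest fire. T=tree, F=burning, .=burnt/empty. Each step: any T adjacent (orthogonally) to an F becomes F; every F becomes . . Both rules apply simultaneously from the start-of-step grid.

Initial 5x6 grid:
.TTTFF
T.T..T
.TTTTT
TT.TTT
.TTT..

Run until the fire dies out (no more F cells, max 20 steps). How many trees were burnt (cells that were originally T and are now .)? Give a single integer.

Step 1: +2 fires, +2 burnt (F count now 2)
Step 2: +2 fires, +2 burnt (F count now 2)
Step 3: +4 fires, +2 burnt (F count now 4)
Step 4: +3 fires, +4 burnt (F count now 3)
Step 5: +2 fires, +3 burnt (F count now 2)
Step 6: +2 fires, +2 burnt (F count now 2)
Step 7: +3 fires, +2 burnt (F count now 3)
Step 8: +0 fires, +3 burnt (F count now 0)
Fire out after step 8
Initially T: 19, now '.': 29
Total burnt (originally-T cells now '.'): 18

Answer: 18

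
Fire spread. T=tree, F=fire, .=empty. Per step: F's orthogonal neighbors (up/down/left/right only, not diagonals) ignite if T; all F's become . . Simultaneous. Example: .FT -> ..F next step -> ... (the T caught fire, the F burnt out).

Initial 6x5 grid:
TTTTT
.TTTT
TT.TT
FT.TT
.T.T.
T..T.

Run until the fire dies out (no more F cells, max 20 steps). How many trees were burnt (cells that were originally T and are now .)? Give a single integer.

Step 1: +2 fires, +1 burnt (F count now 2)
Step 2: +2 fires, +2 burnt (F count now 2)
Step 3: +1 fires, +2 burnt (F count now 1)
Step 4: +2 fires, +1 burnt (F count now 2)
Step 5: +3 fires, +2 burnt (F count now 3)
Step 6: +3 fires, +3 burnt (F count now 3)
Step 7: +3 fires, +3 burnt (F count now 3)
Step 8: +2 fires, +3 burnt (F count now 2)
Step 9: +1 fires, +2 burnt (F count now 1)
Step 10: +0 fires, +1 burnt (F count now 0)
Fire out after step 10
Initially T: 20, now '.': 29
Total burnt (originally-T cells now '.'): 19

Answer: 19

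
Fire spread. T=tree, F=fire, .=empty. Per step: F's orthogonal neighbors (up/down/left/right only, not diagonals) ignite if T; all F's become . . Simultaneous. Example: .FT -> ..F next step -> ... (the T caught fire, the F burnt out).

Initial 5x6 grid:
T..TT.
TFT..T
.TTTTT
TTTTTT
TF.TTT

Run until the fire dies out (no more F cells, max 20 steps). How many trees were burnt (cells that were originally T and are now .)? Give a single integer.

Answer: 19

Derivation:
Step 1: +5 fires, +2 burnt (F count now 5)
Step 2: +4 fires, +5 burnt (F count now 4)
Step 3: +2 fires, +4 burnt (F count now 2)
Step 4: +3 fires, +2 burnt (F count now 3)
Step 5: +3 fires, +3 burnt (F count now 3)
Step 6: +2 fires, +3 burnt (F count now 2)
Step 7: +0 fires, +2 burnt (F count now 0)
Fire out after step 7
Initially T: 21, now '.': 28
Total burnt (originally-T cells now '.'): 19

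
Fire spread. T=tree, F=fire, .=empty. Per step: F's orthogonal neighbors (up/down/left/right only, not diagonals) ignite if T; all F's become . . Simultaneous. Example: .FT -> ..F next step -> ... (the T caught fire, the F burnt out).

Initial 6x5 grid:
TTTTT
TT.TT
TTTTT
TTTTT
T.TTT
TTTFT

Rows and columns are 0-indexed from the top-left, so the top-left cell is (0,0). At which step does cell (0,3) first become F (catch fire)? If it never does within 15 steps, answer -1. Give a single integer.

Step 1: cell (0,3)='T' (+3 fires, +1 burnt)
Step 2: cell (0,3)='T' (+4 fires, +3 burnt)
Step 3: cell (0,3)='T' (+4 fires, +4 burnt)
Step 4: cell (0,3)='T' (+5 fires, +4 burnt)
Step 5: cell (0,3)='F' (+4 fires, +5 burnt)
  -> target ignites at step 5
Step 6: cell (0,3)='.' (+4 fires, +4 burnt)
Step 7: cell (0,3)='.' (+2 fires, +4 burnt)
Step 8: cell (0,3)='.' (+1 fires, +2 burnt)
Step 9: cell (0,3)='.' (+0 fires, +1 burnt)
  fire out at step 9

5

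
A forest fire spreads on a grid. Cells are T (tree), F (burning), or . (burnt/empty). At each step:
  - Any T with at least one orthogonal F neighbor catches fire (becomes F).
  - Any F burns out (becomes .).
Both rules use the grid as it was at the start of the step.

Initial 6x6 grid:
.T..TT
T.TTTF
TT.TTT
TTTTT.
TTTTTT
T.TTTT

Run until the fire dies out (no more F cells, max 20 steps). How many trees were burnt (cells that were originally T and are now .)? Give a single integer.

Answer: 27

Derivation:
Step 1: +3 fires, +1 burnt (F count now 3)
Step 2: +3 fires, +3 burnt (F count now 3)
Step 3: +3 fires, +3 burnt (F count now 3)
Step 4: +2 fires, +3 burnt (F count now 2)
Step 5: +4 fires, +2 burnt (F count now 4)
Step 6: +4 fires, +4 burnt (F count now 4)
Step 7: +4 fires, +4 burnt (F count now 4)
Step 8: +2 fires, +4 burnt (F count now 2)
Step 9: +2 fires, +2 burnt (F count now 2)
Step 10: +0 fires, +2 burnt (F count now 0)
Fire out after step 10
Initially T: 28, now '.': 35
Total burnt (originally-T cells now '.'): 27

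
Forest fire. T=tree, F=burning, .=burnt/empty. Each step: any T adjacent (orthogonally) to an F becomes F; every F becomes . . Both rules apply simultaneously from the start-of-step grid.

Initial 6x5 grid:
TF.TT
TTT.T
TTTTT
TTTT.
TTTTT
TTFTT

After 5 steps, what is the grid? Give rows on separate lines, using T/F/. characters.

Step 1: 5 trees catch fire, 2 burn out
  F..TT
  TFT.T
  TTTTT
  TTTT.
  TTFTT
  TF.FT
Step 2: 8 trees catch fire, 5 burn out
  ...TT
  F.F.T
  TFTTT
  TTFT.
  TF.FT
  F...F
Step 3: 6 trees catch fire, 8 burn out
  ...TT
  ....T
  F.FTT
  TF.F.
  F...F
  .....
Step 4: 2 trees catch fire, 6 burn out
  ...TT
  ....T
  ...FT
  F....
  .....
  .....
Step 5: 1 trees catch fire, 2 burn out
  ...TT
  ....T
  ....F
  .....
  .....
  .....

...TT
....T
....F
.....
.....
.....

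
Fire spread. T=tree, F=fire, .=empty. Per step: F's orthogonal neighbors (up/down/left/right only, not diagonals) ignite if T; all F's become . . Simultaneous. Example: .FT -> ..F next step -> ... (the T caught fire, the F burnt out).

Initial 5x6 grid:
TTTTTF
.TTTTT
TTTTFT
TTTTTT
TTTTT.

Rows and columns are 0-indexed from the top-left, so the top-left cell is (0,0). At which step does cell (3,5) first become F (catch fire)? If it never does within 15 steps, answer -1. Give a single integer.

Step 1: cell (3,5)='T' (+6 fires, +2 burnt)
Step 2: cell (3,5)='F' (+6 fires, +6 burnt)
  -> target ignites at step 2
Step 3: cell (3,5)='.' (+5 fires, +6 burnt)
Step 4: cell (3,5)='.' (+5 fires, +5 burnt)
Step 5: cell (3,5)='.' (+3 fires, +5 burnt)
Step 6: cell (3,5)='.' (+1 fires, +3 burnt)
Step 7: cell (3,5)='.' (+0 fires, +1 burnt)
  fire out at step 7

2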